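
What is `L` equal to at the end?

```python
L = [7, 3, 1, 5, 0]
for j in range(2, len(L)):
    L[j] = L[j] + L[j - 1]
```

j=2: L[2] = 1+3 = 4 → [7, 3, 4, 5, 0]
j=3: L[3] = 5+4 = 9 → [7, 3, 4, 9, 0]
j=4: L[4] = 0+9 = 9 → [7, 3, 4, 9, 9]

[7, 3, 4, 9, 9]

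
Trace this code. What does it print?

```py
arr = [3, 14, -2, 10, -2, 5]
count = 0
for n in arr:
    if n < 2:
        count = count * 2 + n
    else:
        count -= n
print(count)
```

-99

n=3: not <2, count = 0-3 = -3
n=14: not <2, count = (-3)-14 = -17
n=-2: <2, count = (-17)*2+(-2) = -36
n=10: not <2, count = (-36)-10 = -46
n=-2: <2, count = (-46)*2+(-2) = -94
n=5: not <2, count = (-94)-5 = -99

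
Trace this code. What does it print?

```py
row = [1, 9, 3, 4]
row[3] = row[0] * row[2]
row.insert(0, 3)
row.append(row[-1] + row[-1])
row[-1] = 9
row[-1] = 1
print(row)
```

[3, 1, 9, 3, 3, 1]

row[3] = row[0]*row[2] = 1*3 = 3 → [1, 9, 3, 3]
insert 3 at 0 → [3, 1, 9, 3, 3]
append row[-1]+row[-1] = 3+3 = 6 → [3, 1, 9, 3, 3, 6]
row[-1] = 9 → [3, 1, 9, 3, 3, 9]
row[-1] = 1 → [3, 1, 9, 3, 3, 1]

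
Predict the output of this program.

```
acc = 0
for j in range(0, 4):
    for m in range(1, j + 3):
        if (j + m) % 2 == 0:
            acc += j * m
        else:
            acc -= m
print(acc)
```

30

j=0,m=1: odd sum, acc = 0-1 = -1
j=0,m=2: even sum, acc = (-1)+0 = -1
j=1,m=1: even sum, acc = (-1)+1 = 0
j=1,m=2: odd sum, acc = 0-2 = -2
j=1,m=3: even sum, acc = (-2)+3 = 1
j=2,m=1: odd sum, acc = 1-1 = 0
j=2,m=2: even sum, acc = 0+4 = 4
j=2,m=3: odd sum, acc = 4-3 = 1
j=2,m=4: even sum, acc = 1+8 = 9
j=3,m=1: even sum, acc = 9+3 = 12
j=3,m=2: odd sum, acc = 12-2 = 10
j=3,m=3: even sum, acc = 10+9 = 19
j=3,m=4: odd sum, acc = 19-4 = 15
j=3,m=5: even sum, acc = 15+15 = 30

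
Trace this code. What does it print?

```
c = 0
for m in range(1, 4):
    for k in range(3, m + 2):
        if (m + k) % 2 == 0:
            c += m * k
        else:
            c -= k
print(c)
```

2

m=2,k=3: odd sum, c = 0-3 = -3
m=3,k=3: even sum, c = (-3)+9 = 6
m=3,k=4: odd sum, c = 6-4 = 2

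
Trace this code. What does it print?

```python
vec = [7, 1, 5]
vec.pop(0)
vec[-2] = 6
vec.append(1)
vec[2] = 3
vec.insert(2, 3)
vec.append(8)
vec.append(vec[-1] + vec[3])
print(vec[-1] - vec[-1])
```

pop(0) removes 7 → [1, 5]
vec[-2] = 6 → [6, 5]
append 1 → [6, 5, 1]
vec[2] = 3 → [6, 5, 3]
insert 3 at 2 → [6, 5, 3, 3]
append 8 → [6, 5, 3, 3, 8]
append vec[-1]+vec[3] = 8+3 = 11 → [6, 5, 3, 3, 8, 11]
vec[-1]-vec[-1] = 11-11 = 0

0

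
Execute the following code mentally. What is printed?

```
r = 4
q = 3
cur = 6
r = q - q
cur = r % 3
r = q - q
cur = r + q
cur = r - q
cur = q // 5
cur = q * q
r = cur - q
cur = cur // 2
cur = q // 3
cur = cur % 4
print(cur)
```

r = 3-3 = 0
cur = 0%3 = 0
r = 3-3 = 0
cur = 0+3 = 3
cur = 0-3 = -3
cur = 3//5 = 0
cur = 3*3 = 9
r = 9-3 = 6
cur = 9//2 = 4
cur = 3//3 = 1
cur = 1%4 = 1

1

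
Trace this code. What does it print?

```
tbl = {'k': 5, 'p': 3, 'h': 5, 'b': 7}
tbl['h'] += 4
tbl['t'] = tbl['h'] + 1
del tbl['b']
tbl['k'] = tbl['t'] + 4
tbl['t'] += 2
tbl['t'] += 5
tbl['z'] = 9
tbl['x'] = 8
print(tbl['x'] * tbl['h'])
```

72

tbl['h'] = 5+4 = 9 → {'k': 5, 'p': 3, 'h': 9, 'b': 7}
tbl['t'] = tbl['h']+1 = 10 → {'k': 5, 'p': 3, 'h': 9, 'b': 7, 't': 10}
del 'b' → {'k': 5, 'p': 3, 'h': 9, 't': 10}
tbl['k'] = tbl['t']+4 = 14 → {'k': 14, 'p': 3, 'h': 9, 't': 10}
tbl['t'] = 10+2 = 12 → {'k': 14, 'p': 3, 'h': 9, 't': 12}
tbl['t'] = 12+5 = 17 → {'k': 14, 'p': 3, 'h': 9, 't': 17}
tbl['z'] = 9 → {'k': 14, 'p': 3, 'h': 9, 't': 17, 'z': 9}
tbl['x'] = 8 → {'k': 14, 'p': 3, 'h': 9, 't': 17, 'z': 9, 'x': 8}
tbl['x']*tbl['h'] = 8*9 = 72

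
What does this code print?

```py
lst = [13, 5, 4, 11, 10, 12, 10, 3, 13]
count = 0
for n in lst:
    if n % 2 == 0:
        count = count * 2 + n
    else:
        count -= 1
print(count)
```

n=13: not even, count = 0-1 = -1
n=5: not even, count = (-1)-1 = -2
n=4: even, count = (-2)*2+4 = 0
n=11: not even, count = 0-1 = -1
n=10: even, count = (-1)*2+10 = 8
n=12: even, count = 8*2+12 = 28
n=10: even, count = 28*2+10 = 66
n=3: not even, count = 66-1 = 65
n=13: not even, count = 65-1 = 64

64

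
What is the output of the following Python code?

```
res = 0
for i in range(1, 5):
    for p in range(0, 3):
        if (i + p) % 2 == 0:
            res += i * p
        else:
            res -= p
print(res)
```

i=1,p=0: odd sum, res = 0-0 = 0
i=1,p=1: even sum, res = 0+1 = 1
i=1,p=2: odd sum, res = 1-2 = -1
i=2,p=0: even sum, res = (-1)+0 = -1
i=2,p=1: odd sum, res = (-1)-1 = -2
i=2,p=2: even sum, res = (-2)+4 = 2
i=3,p=0: odd sum, res = 2-0 = 2
i=3,p=1: even sum, res = 2+3 = 5
i=3,p=2: odd sum, res = 5-2 = 3
i=4,p=0: even sum, res = 3+0 = 3
i=4,p=1: odd sum, res = 3-1 = 2
i=4,p=2: even sum, res = 2+8 = 10

10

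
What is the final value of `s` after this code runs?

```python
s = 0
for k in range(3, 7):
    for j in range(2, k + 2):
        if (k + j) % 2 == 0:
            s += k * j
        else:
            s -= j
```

104

k=3,j=2: odd sum, s = 0-2 = -2
k=3,j=3: even sum, s = (-2)+9 = 7
k=3,j=4: odd sum, s = 7-4 = 3
k=4,j=2: even sum, s = 3+8 = 11
k=4,j=3: odd sum, s = 11-3 = 8
k=4,j=4: even sum, s = 8+16 = 24
k=4,j=5: odd sum, s = 24-5 = 19
k=5,j=2: odd sum, s = 19-2 = 17
k=5,j=3: even sum, s = 17+15 = 32
k=5,j=4: odd sum, s = 32-4 = 28
k=5,j=5: even sum, s = 28+25 = 53
k=5,j=6: odd sum, s = 53-6 = 47
k=6,j=2: even sum, s = 47+12 = 59
k=6,j=3: odd sum, s = 59-3 = 56
k=6,j=4: even sum, s = 56+24 = 80
k=6,j=5: odd sum, s = 80-5 = 75
k=6,j=6: even sum, s = 75+36 = 111
k=6,j=7: odd sum, s = 111-7 = 104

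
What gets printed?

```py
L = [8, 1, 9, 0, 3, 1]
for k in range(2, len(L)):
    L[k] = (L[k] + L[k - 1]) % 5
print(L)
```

[8, 1, 0, 0, 3, 4]

k=2: L[2] = (9+1)%5 = 0 → [8, 1, 0, 0, 3, 1]
k=3: L[3] = (0+0)%5 = 0 → [8, 1, 0, 0, 3, 1]
k=4: L[4] = (3+0)%5 = 3 → [8, 1, 0, 0, 3, 1]
k=5: L[5] = (1+3)%5 = 4 → [8, 1, 0, 0, 3, 4]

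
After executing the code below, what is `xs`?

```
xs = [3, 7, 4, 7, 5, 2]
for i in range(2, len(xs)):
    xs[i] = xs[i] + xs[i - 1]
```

[3, 7, 11, 18, 23, 25]

i=2: xs[2] = 4+7 = 11 → [3, 7, 11, 7, 5, 2]
i=3: xs[3] = 7+11 = 18 → [3, 7, 11, 18, 5, 2]
i=4: xs[4] = 5+18 = 23 → [3, 7, 11, 18, 23, 2]
i=5: xs[5] = 2+23 = 25 → [3, 7, 11, 18, 23, 25]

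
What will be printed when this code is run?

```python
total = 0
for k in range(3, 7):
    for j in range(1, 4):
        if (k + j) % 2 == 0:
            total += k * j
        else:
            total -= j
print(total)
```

k=3,j=1: even sum, total = 0+3 = 3
k=3,j=2: odd sum, total = 3-2 = 1
k=3,j=3: even sum, total = 1+9 = 10
k=4,j=1: odd sum, total = 10-1 = 9
k=4,j=2: even sum, total = 9+8 = 17
k=4,j=3: odd sum, total = 17-3 = 14
k=5,j=1: even sum, total = 14+5 = 19
k=5,j=2: odd sum, total = 19-2 = 17
k=5,j=3: even sum, total = 17+15 = 32
k=6,j=1: odd sum, total = 32-1 = 31
k=6,j=2: even sum, total = 31+12 = 43
k=6,j=3: odd sum, total = 43-3 = 40

40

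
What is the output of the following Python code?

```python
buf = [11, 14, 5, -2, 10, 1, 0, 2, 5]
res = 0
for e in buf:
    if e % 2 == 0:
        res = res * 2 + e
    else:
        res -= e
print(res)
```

-191

e=11: not even, res = 0-11 = -11
e=14: even, res = (-11)*2+14 = -8
e=5: not even, res = (-8)-5 = -13
e=-2: even, res = (-13)*2+(-2) = -28
e=10: even, res = (-28)*2+10 = -46
e=1: not even, res = (-46)-1 = -47
e=0: even, res = (-47)*2+0 = -94
e=2: even, res = (-94)*2+2 = -186
e=5: not even, res = (-186)-5 = -191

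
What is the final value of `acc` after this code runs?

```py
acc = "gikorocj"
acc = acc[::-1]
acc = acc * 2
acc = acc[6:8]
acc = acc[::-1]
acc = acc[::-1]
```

'ig'

reverse → 'jcorokig'
repeat ×2 → 'jcorokigjcorokig'
slice [6:8] → 'ig'
reverse → 'gi'
reverse → 'ig'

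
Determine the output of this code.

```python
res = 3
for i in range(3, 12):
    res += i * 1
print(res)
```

66

i=3: res = 3+3*1 = 6
i=4: res = 6+4*1 = 10
i=5: res = 10+5*1 = 15
i=6: res = 15+6*1 = 21
i=7: res = 21+7*1 = 28
i=8: res = 28+8*1 = 36
i=9: res = 36+9*1 = 45
i=10: res = 45+10*1 = 55
i=11: res = 55+11*1 = 66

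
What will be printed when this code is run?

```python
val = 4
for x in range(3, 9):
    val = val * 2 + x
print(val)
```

x=3: val = 4*2+3 = 11
x=4: val = 11*2+4 = 26
x=5: val = 26*2+5 = 57
x=6: val = 57*2+6 = 120
x=7: val = 120*2+7 = 247
x=8: val = 247*2+8 = 502

502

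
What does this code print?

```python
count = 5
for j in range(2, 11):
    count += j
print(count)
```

j=2: count = 5+2 = 7
j=3: count = 7+3 = 10
j=4: count = 10+4 = 14
j=5: count = 14+5 = 19
j=6: count = 19+6 = 25
j=7: count = 25+7 = 32
j=8: count = 32+8 = 40
j=9: count = 40+9 = 49
j=10: count = 49+10 = 59

59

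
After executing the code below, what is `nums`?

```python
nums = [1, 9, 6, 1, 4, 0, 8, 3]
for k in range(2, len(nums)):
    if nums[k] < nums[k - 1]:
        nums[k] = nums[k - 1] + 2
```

k=2: 6<9, nums[2] = 9+2 = 11 → [1, 9, 11, 1, 4, 0, 8, 3]
k=3: 1<11, nums[3] = 11+2 = 13 → [1, 9, 11, 13, 4, 0, 8, 3]
k=4: 4<13, nums[4] = 13+2 = 15 → [1, 9, 11, 13, 15, 0, 8, 3]
k=5: 0<15, nums[5] = 15+2 = 17 → [1, 9, 11, 13, 15, 17, 8, 3]
k=6: 8<17, nums[6] = 17+2 = 19 → [1, 9, 11, 13, 15, 17, 19, 3]
k=7: 3<19, nums[7] = 19+2 = 21 → [1, 9, 11, 13, 15, 17, 19, 21]

[1, 9, 11, 13, 15, 17, 19, 21]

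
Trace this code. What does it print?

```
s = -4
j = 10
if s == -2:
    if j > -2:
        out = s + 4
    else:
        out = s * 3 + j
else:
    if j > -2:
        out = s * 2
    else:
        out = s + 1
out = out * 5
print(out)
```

-40

s=-4, j=10
s == -2 is False; j > -2 is True
→ out = s * 2 = -8
out = (-8)*5 = -40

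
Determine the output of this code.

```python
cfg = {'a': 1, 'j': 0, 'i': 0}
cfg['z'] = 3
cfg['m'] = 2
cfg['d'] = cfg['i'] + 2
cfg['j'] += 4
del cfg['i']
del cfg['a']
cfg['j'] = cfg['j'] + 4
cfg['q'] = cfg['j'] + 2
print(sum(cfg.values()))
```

cfg['z'] = 3 → {'a': 1, 'j': 0, 'i': 0, 'z': 3}
cfg['m'] = 2 → {'a': 1, 'j': 0, 'i': 0, 'z': 3, 'm': 2}
cfg['d'] = cfg['i']+2 = 2 → {'a': 1, 'j': 0, 'i': 0, 'z': 3, 'm': 2, 'd': 2}
cfg['j'] = 0+4 = 4 → {'a': 1, 'j': 4, 'i': 0, 'z': 3, 'm': 2, 'd': 2}
del 'i' → {'a': 1, 'j': 4, 'z': 3, 'm': 2, 'd': 2}
del 'a' → {'j': 4, 'z': 3, 'm': 2, 'd': 2}
cfg['j'] = cfg['j']+4 = 8 → {'j': 8, 'z': 3, 'm': 2, 'd': 2}
cfg['q'] = cfg['j']+2 = 10 → {'j': 8, 'z': 3, 'm': 2, 'd': 2, 'q': 10}
sum of values = 25

25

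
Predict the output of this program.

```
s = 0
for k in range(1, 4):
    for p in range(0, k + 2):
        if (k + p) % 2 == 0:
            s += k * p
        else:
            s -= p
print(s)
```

5

k=1,p=0: odd sum, s = 0-0 = 0
k=1,p=1: even sum, s = 0+1 = 1
k=1,p=2: odd sum, s = 1-2 = -1
k=2,p=0: even sum, s = (-1)+0 = -1
k=2,p=1: odd sum, s = (-1)-1 = -2
k=2,p=2: even sum, s = (-2)+4 = 2
k=2,p=3: odd sum, s = 2-3 = -1
k=3,p=0: odd sum, s = (-1)-0 = -1
k=3,p=1: even sum, s = (-1)+3 = 2
k=3,p=2: odd sum, s = 2-2 = 0
k=3,p=3: even sum, s = 0+9 = 9
k=3,p=4: odd sum, s = 9-4 = 5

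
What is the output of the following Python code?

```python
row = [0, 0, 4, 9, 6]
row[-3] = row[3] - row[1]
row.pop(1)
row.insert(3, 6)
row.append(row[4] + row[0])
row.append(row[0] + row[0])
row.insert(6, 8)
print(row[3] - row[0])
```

row[-3] = row[3]-row[1] = 9-0 = 9 → [0, 0, 9, 9, 6]
pop(1) removes 0 → [0, 9, 9, 6]
insert 6 at 3 → [0, 9, 9, 6, 6]
append row[4]+row[0] = 6+0 = 6 → [0, 9, 9, 6, 6, 6]
append row[0]+row[0] = 0+0 = 0 → [0, 9, 9, 6, 6, 6, 0]
insert 8 at 6 → [0, 9, 9, 6, 6, 6, 8, 0]
row[3]-row[0] = 6-0 = 6

6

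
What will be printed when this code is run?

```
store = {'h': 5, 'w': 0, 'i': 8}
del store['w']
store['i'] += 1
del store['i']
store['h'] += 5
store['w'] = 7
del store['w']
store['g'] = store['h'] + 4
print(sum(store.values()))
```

del 'w' → {'h': 5, 'i': 8}
store['i'] = 8+1 = 9 → {'h': 5, 'i': 9}
del 'i' → {'h': 5}
store['h'] = 5+5 = 10 → {'h': 10}
store['w'] = 7 → {'h': 10, 'w': 7}
del 'w' → {'h': 10}
store['g'] = store['h']+4 = 14 → {'h': 10, 'g': 14}
sum of values = 24

24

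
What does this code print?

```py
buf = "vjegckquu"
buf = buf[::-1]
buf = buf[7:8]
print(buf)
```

reverse → 'uuqkcgejv'
slice [7:8] → 'j'

j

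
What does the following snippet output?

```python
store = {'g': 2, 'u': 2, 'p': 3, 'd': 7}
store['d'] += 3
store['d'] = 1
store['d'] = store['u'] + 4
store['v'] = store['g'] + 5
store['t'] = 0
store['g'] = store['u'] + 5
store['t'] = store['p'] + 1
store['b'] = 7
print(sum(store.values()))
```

store['d'] = 7+3 = 10 → {'g': 2, 'u': 2, 'p': 3, 'd': 10}
store['d'] = 1 → {'g': 2, 'u': 2, 'p': 3, 'd': 1}
store['d'] = store['u']+4 = 6 → {'g': 2, 'u': 2, 'p': 3, 'd': 6}
store['v'] = store['g']+5 = 7 → {'g': 2, 'u': 2, 'p': 3, 'd': 6, 'v': 7}
store['t'] = 0 → {'g': 2, 'u': 2, 'p': 3, 'd': 6, 'v': 7, 't': 0}
store['g'] = store['u']+5 = 7 → {'g': 7, 'u': 2, 'p': 3, 'd': 6, 'v': 7, 't': 0}
store['t'] = store['p']+1 = 4 → {'g': 7, 'u': 2, 'p': 3, 'd': 6, 'v': 7, 't': 4}
store['b'] = 7 → {'g': 7, 'u': 2, 'p': 3, 'd': 6, 'v': 7, 't': 4, 'b': 7}
sum of values = 36

36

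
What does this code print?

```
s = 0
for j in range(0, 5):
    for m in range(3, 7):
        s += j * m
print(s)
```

j=0,m=3: s = 0+0 = 0
j=0,m=4: s = 0+0 = 0
j=0,m=5: s = 0+0 = 0
j=0,m=6: s = 0+0 = 0
j=1,m=3: s = 0+3 = 3
j=1,m=4: s = 3+4 = 7
j=1,m=5: s = 7+5 = 12
j=1,m=6: s = 12+6 = 18
j=2,m=3: s = 18+6 = 24
j=2,m=4: s = 24+8 = 32
j=2,m=5: s = 32+10 = 42
j=2,m=6: s = 42+12 = 54
j=3,m=3: s = 54+9 = 63
j=3,m=4: s = 63+12 = 75
j=3,m=5: s = 75+15 = 90
j=3,m=6: s = 90+18 = 108
j=4,m=3: s = 108+12 = 120
j=4,m=4: s = 120+16 = 136
j=4,m=5: s = 136+20 = 156
j=4,m=6: s = 156+24 = 180

180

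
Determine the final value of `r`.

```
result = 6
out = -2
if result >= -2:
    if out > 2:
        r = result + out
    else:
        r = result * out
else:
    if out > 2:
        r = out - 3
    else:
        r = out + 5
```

-12

result=6, out=-2
result >= -2 is True; out > 2 is False
→ r = result * out = -12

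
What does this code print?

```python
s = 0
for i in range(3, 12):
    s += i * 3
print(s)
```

189

i=3: s = 0+3*3 = 9
i=4: s = 9+4*3 = 21
i=5: s = 21+5*3 = 36
i=6: s = 36+6*3 = 54
i=7: s = 54+7*3 = 75
i=8: s = 75+8*3 = 99
i=9: s = 99+9*3 = 126
i=10: s = 126+10*3 = 156
i=11: s = 156+11*3 = 189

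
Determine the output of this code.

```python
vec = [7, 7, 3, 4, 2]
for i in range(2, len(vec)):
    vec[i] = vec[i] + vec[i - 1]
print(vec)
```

[7, 7, 10, 14, 16]

i=2: vec[2] = 3+7 = 10 → [7, 7, 10, 4, 2]
i=3: vec[3] = 4+10 = 14 → [7, 7, 10, 14, 2]
i=4: vec[4] = 2+14 = 16 → [7, 7, 10, 14, 16]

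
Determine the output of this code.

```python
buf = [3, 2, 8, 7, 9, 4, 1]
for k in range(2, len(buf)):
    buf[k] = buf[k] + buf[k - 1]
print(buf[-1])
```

k=2: buf[2] = 8+2 = 10 → [3, 2, 10, 7, 9, 4, 1]
k=3: buf[3] = 7+10 = 17 → [3, 2, 10, 17, 9, 4, 1]
k=4: buf[4] = 9+17 = 26 → [3, 2, 10, 17, 26, 4, 1]
k=5: buf[5] = 4+26 = 30 → [3, 2, 10, 17, 26, 30, 1]
k=6: buf[6] = 1+30 = 31 → [3, 2, 10, 17, 26, 30, 31]

31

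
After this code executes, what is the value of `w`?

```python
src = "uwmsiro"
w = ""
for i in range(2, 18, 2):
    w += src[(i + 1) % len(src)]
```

'srumiows'

i=2: add src[3]='s' → 's'
i=4: add src[5]='r' → 'sr'
i=6: add src[0]='u' → 'sru'
i=8: add src[2]='m' → 'srum'
i=10: add src[4]='i' → 'srumi'
i=12: add src[6]='o' → 'srumio'
i=14: add src[1]='w' → 'srumiow'
i=16: add src[3]='s' → 'srumiows'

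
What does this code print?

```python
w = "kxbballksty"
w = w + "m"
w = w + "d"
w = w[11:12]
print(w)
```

+ 'm' → 'kxbballkstym'
+ 'd' → 'kxbballkstymd'
slice [11:12] → 'm'

m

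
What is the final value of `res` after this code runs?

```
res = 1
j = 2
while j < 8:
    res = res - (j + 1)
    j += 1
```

-32

j=2: res = 1-3 = -2
j=3: res = (-2)-4 = -6
j=4: res = (-6)-5 = -11
j=5: res = (-11)-6 = -17
j=6: res = (-17)-7 = -24
j=7: res = (-24)-8 = -32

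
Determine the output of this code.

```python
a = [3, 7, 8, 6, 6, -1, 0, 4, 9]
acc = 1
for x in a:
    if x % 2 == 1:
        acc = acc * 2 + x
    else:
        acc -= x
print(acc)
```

-13

x=3: odd, acc = 1*2+3 = 5
x=7: odd, acc = 5*2+7 = 17
x=8: not odd, acc = 17-8 = 9
x=6: not odd, acc = 9-6 = 3
x=6: not odd, acc = 3-6 = -3
x=-1: odd, acc = (-3)*2+(-1) = -7
x=0: not odd, acc = (-7)-0 = -7
x=4: not odd, acc = (-7)-4 = -11
x=9: odd, acc = (-11)*2+9 = -13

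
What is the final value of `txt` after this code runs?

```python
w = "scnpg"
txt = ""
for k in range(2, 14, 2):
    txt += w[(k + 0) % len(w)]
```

'ngcpsn'

k=2: add w[2]='n' → 'n'
k=4: add w[4]='g' → 'ng'
k=6: add w[1]='c' → 'ngc'
k=8: add w[3]='p' → 'ngcp'
k=10: add w[0]='s' → 'ngcps'
k=12: add w[2]='n' → 'ngcpsn'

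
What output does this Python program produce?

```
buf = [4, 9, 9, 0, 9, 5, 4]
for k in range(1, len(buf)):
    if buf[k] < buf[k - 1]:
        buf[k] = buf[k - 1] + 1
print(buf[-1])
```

k=1: 9>=4, unchanged → [4, 9, 9, 0, 9, 5, 4]
k=2: 9>=9, unchanged → [4, 9, 9, 0, 9, 5, 4]
k=3: 0<9, buf[3] = 9+1 = 10 → [4, 9, 9, 10, 9, 5, 4]
k=4: 9<10, buf[4] = 10+1 = 11 → [4, 9, 9, 10, 11, 5, 4]
k=5: 5<11, buf[5] = 11+1 = 12 → [4, 9, 9, 10, 11, 12, 4]
k=6: 4<12, buf[6] = 12+1 = 13 → [4, 9, 9, 10, 11, 12, 13]

13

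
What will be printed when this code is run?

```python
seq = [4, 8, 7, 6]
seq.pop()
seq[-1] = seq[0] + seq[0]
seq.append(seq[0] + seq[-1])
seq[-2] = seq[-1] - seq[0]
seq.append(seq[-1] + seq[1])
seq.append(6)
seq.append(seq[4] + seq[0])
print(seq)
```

[4, 8, 8, 12, 20, 6, 24]

pop() removes 6 → [4, 8, 7]
seq[-1] = seq[0]+seq[0] = 4+4 = 8 → [4, 8, 8]
append seq[0]+seq[-1] = 4+8 = 12 → [4, 8, 8, 12]
seq[-2] = seq[-1]-seq[0] = 12-4 = 8 → [4, 8, 8, 12]
append seq[-1]+seq[1] = 12+8 = 20 → [4, 8, 8, 12, 20]
append 6 → [4, 8, 8, 12, 20, 6]
append seq[4]+seq[0] = 20+4 = 24 → [4, 8, 8, 12, 20, 6, 24]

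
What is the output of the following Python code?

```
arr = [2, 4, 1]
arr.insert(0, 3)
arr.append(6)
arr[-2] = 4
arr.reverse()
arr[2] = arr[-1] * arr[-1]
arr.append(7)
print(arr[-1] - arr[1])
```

insert 3 at 0 → [3, 2, 4, 1]
append 6 → [3, 2, 4, 1, 6]
arr[-2] = 4 → [3, 2, 4, 4, 6]
reverse → [6, 4, 4, 2, 3]
arr[2] = arr[-1]*arr[-1] = 3*3 = 9 → [6, 4, 9, 2, 3]
append 7 → [6, 4, 9, 2, 3, 7]
arr[-1]-arr[1] = 7-4 = 3

3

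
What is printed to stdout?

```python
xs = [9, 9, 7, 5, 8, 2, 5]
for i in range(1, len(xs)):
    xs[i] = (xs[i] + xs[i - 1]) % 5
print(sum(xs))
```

15

i=1: xs[1] = (9+9)%5 = 3 → [9, 3, 7, 5, 8, 2, 5]
i=2: xs[2] = (7+3)%5 = 0 → [9, 3, 0, 5, 8, 2, 5]
i=3: xs[3] = (5+0)%5 = 0 → [9, 3, 0, 0, 8, 2, 5]
i=4: xs[4] = (8+0)%5 = 3 → [9, 3, 0, 0, 3, 2, 5]
i=5: xs[5] = (2+3)%5 = 0 → [9, 3, 0, 0, 3, 0, 5]
i=6: xs[6] = (5+0)%5 = 0 → [9, 3, 0, 0, 3, 0, 0]
sum = 15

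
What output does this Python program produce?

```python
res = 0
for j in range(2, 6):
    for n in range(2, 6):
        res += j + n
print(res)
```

112

j=2,n=2: res = 0+4 = 4
j=2,n=3: res = 4+5 = 9
j=2,n=4: res = 9+6 = 15
j=2,n=5: res = 15+7 = 22
j=3,n=2: res = 22+5 = 27
j=3,n=3: res = 27+6 = 33
j=3,n=4: res = 33+7 = 40
j=3,n=5: res = 40+8 = 48
j=4,n=2: res = 48+6 = 54
j=4,n=3: res = 54+7 = 61
j=4,n=4: res = 61+8 = 69
j=4,n=5: res = 69+9 = 78
j=5,n=2: res = 78+7 = 85
j=5,n=3: res = 85+8 = 93
j=5,n=4: res = 93+9 = 102
j=5,n=5: res = 102+10 = 112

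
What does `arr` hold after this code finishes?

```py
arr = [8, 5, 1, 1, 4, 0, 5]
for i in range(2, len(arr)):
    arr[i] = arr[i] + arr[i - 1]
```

[8, 5, 6, 7, 11, 11, 16]

i=2: arr[2] = 1+5 = 6 → [8, 5, 6, 1, 4, 0, 5]
i=3: arr[3] = 1+6 = 7 → [8, 5, 6, 7, 4, 0, 5]
i=4: arr[4] = 4+7 = 11 → [8, 5, 6, 7, 11, 0, 5]
i=5: arr[5] = 0+11 = 11 → [8, 5, 6, 7, 11, 11, 5]
i=6: arr[6] = 5+11 = 16 → [8, 5, 6, 7, 11, 11, 16]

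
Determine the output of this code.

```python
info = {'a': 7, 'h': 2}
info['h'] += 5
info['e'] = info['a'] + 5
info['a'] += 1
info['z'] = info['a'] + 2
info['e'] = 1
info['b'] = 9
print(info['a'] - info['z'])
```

-2

info['h'] = 2+5 = 7 → {'a': 7, 'h': 7}
info['e'] = info['a']+5 = 12 → {'a': 7, 'h': 7, 'e': 12}
info['a'] = 7+1 = 8 → {'a': 8, 'h': 7, 'e': 12}
info['z'] = info['a']+2 = 10 → {'a': 8, 'h': 7, 'e': 12, 'z': 10}
info['e'] = 1 → {'a': 8, 'h': 7, 'e': 1, 'z': 10}
info['b'] = 9 → {'a': 8, 'h': 7, 'e': 1, 'z': 10, 'b': 9}
info['a']-info['z'] = 8-10 = -2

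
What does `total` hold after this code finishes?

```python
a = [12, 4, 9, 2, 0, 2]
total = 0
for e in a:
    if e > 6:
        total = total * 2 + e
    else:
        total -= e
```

21

e=12: >6, total = 0*2+12 = 12
e=4: not >6, total = 12-4 = 8
e=9: >6, total = 8*2+9 = 25
e=2: not >6, total = 25-2 = 23
e=0: not >6, total = 23-0 = 23
e=2: not >6, total = 23-2 = 21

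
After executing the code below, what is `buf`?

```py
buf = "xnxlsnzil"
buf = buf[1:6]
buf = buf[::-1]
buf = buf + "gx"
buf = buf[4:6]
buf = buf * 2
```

'ngng'

slice [1:6] → 'nxlsn'
reverse → 'nslxn'
+ 'gx' → 'nslxngx'
slice [4:6] → 'ng'
repeat ×2 → 'ngng'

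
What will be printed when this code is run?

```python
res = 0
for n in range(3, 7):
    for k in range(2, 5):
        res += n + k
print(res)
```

90

n=3,k=2: res = 0+5 = 5
n=3,k=3: res = 5+6 = 11
n=3,k=4: res = 11+7 = 18
n=4,k=2: res = 18+6 = 24
n=4,k=3: res = 24+7 = 31
n=4,k=4: res = 31+8 = 39
n=5,k=2: res = 39+7 = 46
n=5,k=3: res = 46+8 = 54
n=5,k=4: res = 54+9 = 63
n=6,k=2: res = 63+8 = 71
n=6,k=3: res = 71+9 = 80
n=6,k=4: res = 80+10 = 90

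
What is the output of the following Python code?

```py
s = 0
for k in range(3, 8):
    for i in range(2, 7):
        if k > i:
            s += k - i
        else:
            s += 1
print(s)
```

45

k=3,i=2: 3>2, s = 0+1 = 1
k=3,i=3: not 3>3, s = 1+1 = 2
k=3,i=4: not 3>4, s = 2+1 = 3
k=3,i=5: not 3>5, s = 3+1 = 4
k=3,i=6: not 3>6, s = 4+1 = 5
k=4,i=2: 4>2, s = 5+2 = 7
k=4,i=3: 4>3, s = 7+1 = 8
k=4,i=4: not 4>4, s = 8+1 = 9
k=4,i=5: not 4>5, s = 9+1 = 10
k=4,i=6: not 4>6, s = 10+1 = 11
k=5,i=2: 5>2, s = 11+3 = 14
k=5,i=3: 5>3, s = 14+2 = 16
k=5,i=4: 5>4, s = 16+1 = 17
k=5,i=5: not 5>5, s = 17+1 = 18
k=5,i=6: not 5>6, s = 18+1 = 19
k=6,i=2: 6>2, s = 19+4 = 23
k=6,i=3: 6>3, s = 23+3 = 26
k=6,i=4: 6>4, s = 26+2 = 28
k=6,i=5: 6>5, s = 28+1 = 29
k=6,i=6: not 6>6, s = 29+1 = 30
k=7,i=2: 7>2, s = 30+5 = 35
k=7,i=3: 7>3, s = 35+4 = 39
k=7,i=4: 7>4, s = 39+3 = 42
k=7,i=5: 7>5, s = 42+2 = 44
k=7,i=6: 7>6, s = 44+1 = 45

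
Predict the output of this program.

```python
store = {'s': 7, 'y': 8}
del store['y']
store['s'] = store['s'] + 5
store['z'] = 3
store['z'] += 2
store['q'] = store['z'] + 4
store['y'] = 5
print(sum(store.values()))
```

31

del 'y' → {'s': 7}
store['s'] = store['s']+5 = 12 → {'s': 12}
store['z'] = 3 → {'s': 12, 'z': 3}
store['z'] = 3+2 = 5 → {'s': 12, 'z': 5}
store['q'] = store['z']+4 = 9 → {'s': 12, 'z': 5, 'q': 9}
store['y'] = 5 → {'s': 12, 'z': 5, 'q': 9, 'y': 5}
sum of values = 31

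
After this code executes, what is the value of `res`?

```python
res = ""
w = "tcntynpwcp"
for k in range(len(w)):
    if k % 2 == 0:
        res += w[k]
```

'tnypc'

k=0: add 't' → 't'
k=1: skip
k=2: add 'n' → 'tn'
k=3: skip
k=4: add 'y' → 'tny'
k=5: skip
k=6: add 'p' → 'tnyp'
k=7: skip
k=8: add 'c' → 'tnypc'
k=9: skip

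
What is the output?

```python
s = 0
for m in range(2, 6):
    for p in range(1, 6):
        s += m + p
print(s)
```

m=2,p=1: s = 0+3 = 3
m=2,p=2: s = 3+4 = 7
m=2,p=3: s = 7+5 = 12
m=2,p=4: s = 12+6 = 18
m=2,p=5: s = 18+7 = 25
m=3,p=1: s = 25+4 = 29
m=3,p=2: s = 29+5 = 34
m=3,p=3: s = 34+6 = 40
m=3,p=4: s = 40+7 = 47
m=3,p=5: s = 47+8 = 55
m=4,p=1: s = 55+5 = 60
m=4,p=2: s = 60+6 = 66
m=4,p=3: s = 66+7 = 73
m=4,p=4: s = 73+8 = 81
m=4,p=5: s = 81+9 = 90
m=5,p=1: s = 90+6 = 96
m=5,p=2: s = 96+7 = 103
m=5,p=3: s = 103+8 = 111
m=5,p=4: s = 111+9 = 120
m=5,p=5: s = 120+10 = 130

130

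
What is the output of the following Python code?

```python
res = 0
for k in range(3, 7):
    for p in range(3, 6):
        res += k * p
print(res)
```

k=3,p=3: res = 0+9 = 9
k=3,p=4: res = 9+12 = 21
k=3,p=5: res = 21+15 = 36
k=4,p=3: res = 36+12 = 48
k=4,p=4: res = 48+16 = 64
k=4,p=5: res = 64+20 = 84
k=5,p=3: res = 84+15 = 99
k=5,p=4: res = 99+20 = 119
k=5,p=5: res = 119+25 = 144
k=6,p=3: res = 144+18 = 162
k=6,p=4: res = 162+24 = 186
k=6,p=5: res = 186+30 = 216

216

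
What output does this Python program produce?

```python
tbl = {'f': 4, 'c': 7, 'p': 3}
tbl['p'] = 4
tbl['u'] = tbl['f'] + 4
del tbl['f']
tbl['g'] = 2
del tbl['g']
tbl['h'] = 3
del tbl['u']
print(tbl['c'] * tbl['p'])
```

28

tbl['p'] = 4 → {'f': 4, 'c': 7, 'p': 4}
tbl['u'] = tbl['f']+4 = 8 → {'f': 4, 'c': 7, 'p': 4, 'u': 8}
del 'f' → {'c': 7, 'p': 4, 'u': 8}
tbl['g'] = 2 → {'c': 7, 'p': 4, 'u': 8, 'g': 2}
del 'g' → {'c': 7, 'p': 4, 'u': 8}
tbl['h'] = 3 → {'c': 7, 'p': 4, 'u': 8, 'h': 3}
del 'u' → {'c': 7, 'p': 4, 'h': 3}
tbl['c']*tbl['p'] = 7*4 = 28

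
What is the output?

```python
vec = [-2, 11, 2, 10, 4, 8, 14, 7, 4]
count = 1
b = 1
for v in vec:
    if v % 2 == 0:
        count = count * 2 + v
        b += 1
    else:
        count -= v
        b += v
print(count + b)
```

-372

v=-2: even, count = 1*2+(-2) = 0; b=2
v=11: not even, count = 0-11 = -11; b=13
v=2: even, count = (-11)*2+2 = -20; b=14
v=10: even, count = (-20)*2+10 = -30; b=15
v=4: even, count = (-30)*2+4 = -56; b=16
v=8: even, count = (-56)*2+8 = -104; b=17
v=14: even, count = (-104)*2+14 = -194; b=18
v=7: not even, count = (-194)-7 = -201; b=25
v=4: even, count = (-201)*2+4 = -398; b=26
count+b = (-398)+26 = -372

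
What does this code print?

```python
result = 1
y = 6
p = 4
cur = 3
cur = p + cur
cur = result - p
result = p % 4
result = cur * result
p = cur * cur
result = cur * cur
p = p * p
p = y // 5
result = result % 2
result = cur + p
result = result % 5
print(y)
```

cur = 4+3 = 7
cur = 1-4 = -3
result = 4%4 = 0
result = (-3)*0 = 0
p = (-3)*(-3) = 9
result = (-3)*(-3) = 9
p = 9*9 = 81
p = 6//5 = 1
result = 9%2 = 1
result = (-3)+1 = -2
result = (-2)%5 = 3

6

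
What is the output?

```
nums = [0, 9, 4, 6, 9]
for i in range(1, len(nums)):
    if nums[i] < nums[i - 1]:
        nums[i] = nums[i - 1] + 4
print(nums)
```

i=1: 9>=0, unchanged → [0, 9, 4, 6, 9]
i=2: 4<9, nums[2] = 9+4 = 13 → [0, 9, 13, 6, 9]
i=3: 6<13, nums[3] = 13+4 = 17 → [0, 9, 13, 17, 9]
i=4: 9<17, nums[4] = 17+4 = 21 → [0, 9, 13, 17, 21]

[0, 9, 13, 17, 21]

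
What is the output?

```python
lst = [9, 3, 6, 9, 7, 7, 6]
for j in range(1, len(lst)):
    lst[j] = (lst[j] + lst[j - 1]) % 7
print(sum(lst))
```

j=1: lst[1] = (3+9)%7 = 5 → [9, 5, 6, 9, 7, 7, 6]
j=2: lst[2] = (6+5)%7 = 4 → [9, 5, 4, 9, 7, 7, 6]
j=3: lst[3] = (9+4)%7 = 6 → [9, 5, 4, 6, 7, 7, 6]
j=4: lst[4] = (7+6)%7 = 6 → [9, 5, 4, 6, 6, 7, 6]
j=5: lst[5] = (7+6)%7 = 6 → [9, 5, 4, 6, 6, 6, 6]
j=6: lst[6] = (6+6)%7 = 5 → [9, 5, 4, 6, 6, 6, 5]
sum = 41

41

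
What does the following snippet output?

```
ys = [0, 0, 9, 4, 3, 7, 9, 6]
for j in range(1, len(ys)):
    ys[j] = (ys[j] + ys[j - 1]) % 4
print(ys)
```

j=1: ys[1] = (0+0)%4 = 0 → [0, 0, 9, 4, 3, 7, 9, 6]
j=2: ys[2] = (9+0)%4 = 1 → [0, 0, 1, 4, 3, 7, 9, 6]
j=3: ys[3] = (4+1)%4 = 1 → [0, 0, 1, 1, 3, 7, 9, 6]
j=4: ys[4] = (3+1)%4 = 0 → [0, 0, 1, 1, 0, 7, 9, 6]
j=5: ys[5] = (7+0)%4 = 3 → [0, 0, 1, 1, 0, 3, 9, 6]
j=6: ys[6] = (9+3)%4 = 0 → [0, 0, 1, 1, 0, 3, 0, 6]
j=7: ys[7] = (6+0)%4 = 2 → [0, 0, 1, 1, 0, 3, 0, 2]

[0, 0, 1, 1, 0, 3, 0, 2]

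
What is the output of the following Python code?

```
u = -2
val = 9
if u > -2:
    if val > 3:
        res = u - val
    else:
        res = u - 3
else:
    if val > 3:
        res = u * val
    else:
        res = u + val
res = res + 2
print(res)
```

u=-2, val=9
u > -2 is False; val > 3 is True
→ res = u * val = -18
res = (-18)+2 = -16

-16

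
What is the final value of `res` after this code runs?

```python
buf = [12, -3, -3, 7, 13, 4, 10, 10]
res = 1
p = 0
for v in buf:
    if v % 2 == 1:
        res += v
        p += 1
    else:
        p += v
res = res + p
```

55

v=12: not odd; p=12
v=-3: odd, res = 1+(-3) = -2; p=13
v=-3: odd, res = (-2)+(-3) = -5; p=14
v=7: odd, res = (-5)+7 = 2; p=15
v=13: odd, res = 2+13 = 15; p=16
v=4: not odd; p=20
v=10: not odd; p=30
v=10: not odd; p=40
res+p = 15+40 = 55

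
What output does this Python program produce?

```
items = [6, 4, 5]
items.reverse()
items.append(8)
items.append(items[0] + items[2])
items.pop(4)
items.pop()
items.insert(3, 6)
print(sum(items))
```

21

reverse → [5, 4, 6]
append 8 → [5, 4, 6, 8]
append items[0]+items[2] = 5+6 = 11 → [5, 4, 6, 8, 11]
pop(4) removes 11 → [5, 4, 6, 8]
pop() removes 8 → [5, 4, 6]
insert 6 at 3 → [5, 4, 6, 6]
sum = 21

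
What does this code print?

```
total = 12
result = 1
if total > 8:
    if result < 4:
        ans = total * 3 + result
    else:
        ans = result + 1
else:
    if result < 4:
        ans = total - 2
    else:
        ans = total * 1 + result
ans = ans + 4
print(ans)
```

total=12, result=1
total > 8 is True; result < 4 is True
→ ans = total * 3 + result = 37
ans = 37+4 = 41

41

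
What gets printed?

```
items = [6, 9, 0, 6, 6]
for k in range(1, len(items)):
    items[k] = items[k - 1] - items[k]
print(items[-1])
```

-15

k=1: items[1] = 6-9 = -3 → [6, -3, 0, 6, 6]
k=2: items[2] = (-3)-0 = -3 → [6, -3, -3, 6, 6]
k=3: items[3] = (-3)-6 = -9 → [6, -3, -3, -9, 6]
k=4: items[4] = (-9)-6 = -15 → [6, -3, -3, -9, -15]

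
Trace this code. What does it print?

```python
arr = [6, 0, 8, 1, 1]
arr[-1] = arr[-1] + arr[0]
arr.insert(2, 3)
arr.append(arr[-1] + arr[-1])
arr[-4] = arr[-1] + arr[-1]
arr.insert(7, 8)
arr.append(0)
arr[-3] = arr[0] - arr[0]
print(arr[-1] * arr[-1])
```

0

arr[-1] = arr[-1]+arr[0] = 1+6 = 7 → [6, 0, 8, 1, 7]
insert 3 at 2 → [6, 0, 3, 8, 1, 7]
append arr[-1]+arr[-1] = 7+7 = 14 → [6, 0, 3, 8, 1, 7, 14]
arr[-4] = arr[-1]+arr[-1] = 14+14 = 28 → [6, 0, 3, 28, 1, 7, 14]
insert 8 at 7 → [6, 0, 3, 28, 1, 7, 14, 8]
append 0 → [6, 0, 3, 28, 1, 7, 14, 8, 0]
arr[-3] = arr[0]-arr[0] = 6-6 = 0 → [6, 0, 3, 28, 1, 7, 0, 8, 0]
arr[-1]*arr[-1] = 0*0 = 0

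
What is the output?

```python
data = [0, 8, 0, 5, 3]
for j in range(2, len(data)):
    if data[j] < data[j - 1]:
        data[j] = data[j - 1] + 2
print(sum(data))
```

44

j=2: 0<8, data[2] = 8+2 = 10 → [0, 8, 10, 5, 3]
j=3: 5<10, data[3] = 10+2 = 12 → [0, 8, 10, 12, 3]
j=4: 3<12, data[4] = 12+2 = 14 → [0, 8, 10, 12, 14]
sum = 44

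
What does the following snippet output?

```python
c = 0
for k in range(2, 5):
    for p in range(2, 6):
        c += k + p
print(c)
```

78

k=2,p=2: c = 0+4 = 4
k=2,p=3: c = 4+5 = 9
k=2,p=4: c = 9+6 = 15
k=2,p=5: c = 15+7 = 22
k=3,p=2: c = 22+5 = 27
k=3,p=3: c = 27+6 = 33
k=3,p=4: c = 33+7 = 40
k=3,p=5: c = 40+8 = 48
k=4,p=2: c = 48+6 = 54
k=4,p=3: c = 54+7 = 61
k=4,p=4: c = 61+8 = 69
k=4,p=5: c = 69+9 = 78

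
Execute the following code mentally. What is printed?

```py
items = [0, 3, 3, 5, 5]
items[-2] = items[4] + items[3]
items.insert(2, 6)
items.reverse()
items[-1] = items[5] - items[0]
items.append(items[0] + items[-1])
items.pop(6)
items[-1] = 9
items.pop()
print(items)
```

[5, 10, 3, 6, 3]

items[-2] = items[4]+items[3] = 5+5 = 10 → [0, 3, 3, 10, 5]
insert 6 at 2 → [0, 3, 6, 3, 10, 5]
reverse → [5, 10, 3, 6, 3, 0]
items[-1] = items[5]-items[0] = 0-5 = -5 → [5, 10, 3, 6, 3, -5]
append items[0]+items[-1] = 5+(-5) = 0 → [5, 10, 3, 6, 3, -5, 0]
pop(6) removes 0 → [5, 10, 3, 6, 3, -5]
items[-1] = 9 → [5, 10, 3, 6, 3, 9]
pop() removes 9 → [5, 10, 3, 6, 3]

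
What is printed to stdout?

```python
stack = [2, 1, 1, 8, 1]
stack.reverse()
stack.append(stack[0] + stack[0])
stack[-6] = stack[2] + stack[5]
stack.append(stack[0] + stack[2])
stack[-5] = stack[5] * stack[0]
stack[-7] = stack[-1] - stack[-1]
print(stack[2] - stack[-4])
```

5

reverse → [1, 8, 1, 1, 2]
append stack[0]+stack[0] = 1+1 = 2 → [1, 8, 1, 1, 2, 2]
stack[-6] = stack[2]+stack[5] = 1+2 = 3 → [3, 8, 1, 1, 2, 2]
append stack[0]+stack[2] = 3+1 = 4 → [3, 8, 1, 1, 2, 2, 4]
stack[-5] = stack[5]*stack[0] = 2*3 = 6 → [3, 8, 6, 1, 2, 2, 4]
stack[-7] = stack[-1]-stack[-1] = 4-4 = 0 → [0, 8, 6, 1, 2, 2, 4]
stack[2]-stack[-4] = 6-1 = 5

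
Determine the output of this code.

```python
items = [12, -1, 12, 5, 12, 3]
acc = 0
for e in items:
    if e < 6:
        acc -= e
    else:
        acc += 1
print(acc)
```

-4

e=12: not <6, acc = 0+1 = 1
e=-1: <6, acc = 1-(-1) = 2
e=12: not <6, acc = 2+1 = 3
e=5: <6, acc = 3-5 = -2
e=12: not <6, acc = (-2)+1 = -1
e=3: <6, acc = (-1)-3 = -4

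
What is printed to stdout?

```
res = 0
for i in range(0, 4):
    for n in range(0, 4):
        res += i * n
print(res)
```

36

i=0,n=0: res = 0+0 = 0
i=0,n=1: res = 0+0 = 0
i=0,n=2: res = 0+0 = 0
i=0,n=3: res = 0+0 = 0
i=1,n=0: res = 0+0 = 0
i=1,n=1: res = 0+1 = 1
i=1,n=2: res = 1+2 = 3
i=1,n=3: res = 3+3 = 6
i=2,n=0: res = 6+0 = 6
i=2,n=1: res = 6+2 = 8
i=2,n=2: res = 8+4 = 12
i=2,n=3: res = 12+6 = 18
i=3,n=0: res = 18+0 = 18
i=3,n=1: res = 18+3 = 21
i=3,n=2: res = 21+6 = 27
i=3,n=3: res = 27+9 = 36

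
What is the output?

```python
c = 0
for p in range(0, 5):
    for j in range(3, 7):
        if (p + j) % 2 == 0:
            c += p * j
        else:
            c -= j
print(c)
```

48

p=0,j=3: odd sum, c = 0-3 = -3
p=0,j=4: even sum, c = (-3)+0 = -3
p=0,j=5: odd sum, c = (-3)-5 = -8
p=0,j=6: even sum, c = (-8)+0 = -8
p=1,j=3: even sum, c = (-8)+3 = -5
p=1,j=4: odd sum, c = (-5)-4 = -9
p=1,j=5: even sum, c = (-9)+5 = -4
p=1,j=6: odd sum, c = (-4)-6 = -10
p=2,j=3: odd sum, c = (-10)-3 = -13
p=2,j=4: even sum, c = (-13)+8 = -5
p=2,j=5: odd sum, c = (-5)-5 = -10
p=2,j=6: even sum, c = (-10)+12 = 2
p=3,j=3: even sum, c = 2+9 = 11
p=3,j=4: odd sum, c = 11-4 = 7
p=3,j=5: even sum, c = 7+15 = 22
p=3,j=6: odd sum, c = 22-6 = 16
p=4,j=3: odd sum, c = 16-3 = 13
p=4,j=4: even sum, c = 13+16 = 29
p=4,j=5: odd sum, c = 29-5 = 24
p=4,j=6: even sum, c = 24+24 = 48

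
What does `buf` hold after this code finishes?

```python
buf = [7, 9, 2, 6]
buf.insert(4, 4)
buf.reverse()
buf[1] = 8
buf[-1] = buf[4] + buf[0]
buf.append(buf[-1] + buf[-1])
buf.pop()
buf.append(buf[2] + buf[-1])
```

insert 4 at 4 → [7, 9, 2, 6, 4]
reverse → [4, 6, 2, 9, 7]
buf[1] = 8 → [4, 8, 2, 9, 7]
buf[-1] = buf[4]+buf[0] = 7+4 = 11 → [4, 8, 2, 9, 11]
append buf[-1]+buf[-1] = 11+11 = 22 → [4, 8, 2, 9, 11, 22]
pop() removes 22 → [4, 8, 2, 9, 11]
append buf[2]+buf[-1] = 2+11 = 13 → [4, 8, 2, 9, 11, 13]

[4, 8, 2, 9, 11, 13]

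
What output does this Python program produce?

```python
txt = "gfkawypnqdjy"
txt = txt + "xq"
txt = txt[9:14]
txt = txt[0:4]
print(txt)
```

djyx

+ 'xq' → 'gfkawypnqdjyxq'
slice [9:14] → 'djyxq'
slice [0:4] → 'djyx'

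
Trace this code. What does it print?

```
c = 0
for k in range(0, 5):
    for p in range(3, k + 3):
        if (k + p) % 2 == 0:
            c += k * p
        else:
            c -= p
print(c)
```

60

k=1,p=3: even sum, c = 0+3 = 3
k=2,p=3: odd sum, c = 3-3 = 0
k=2,p=4: even sum, c = 0+8 = 8
k=3,p=3: even sum, c = 8+9 = 17
k=3,p=4: odd sum, c = 17-4 = 13
k=3,p=5: even sum, c = 13+15 = 28
k=4,p=3: odd sum, c = 28-3 = 25
k=4,p=4: even sum, c = 25+16 = 41
k=4,p=5: odd sum, c = 41-5 = 36
k=4,p=6: even sum, c = 36+24 = 60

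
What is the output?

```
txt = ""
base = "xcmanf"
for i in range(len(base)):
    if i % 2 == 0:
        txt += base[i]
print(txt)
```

i=0: add 'x' → 'x'
i=1: skip
i=2: add 'm' → 'xm'
i=3: skip
i=4: add 'n' → 'xmn'
i=5: skip

xmn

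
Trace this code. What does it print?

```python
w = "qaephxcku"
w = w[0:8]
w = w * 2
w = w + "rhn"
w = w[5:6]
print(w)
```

x

slice [0:8] → 'qaephxck'
repeat ×2 → 'qaephxckqaephxck'
+ 'rhn' → 'qaephxckqaephxckrhn'
slice [5:6] → 'x'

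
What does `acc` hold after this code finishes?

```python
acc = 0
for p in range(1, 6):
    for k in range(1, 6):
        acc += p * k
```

p=1,k=1: acc = 0+1 = 1
p=1,k=2: acc = 1+2 = 3
p=1,k=3: acc = 3+3 = 6
p=1,k=4: acc = 6+4 = 10
p=1,k=5: acc = 10+5 = 15
p=2,k=1: acc = 15+2 = 17
p=2,k=2: acc = 17+4 = 21
p=2,k=3: acc = 21+6 = 27
p=2,k=4: acc = 27+8 = 35
p=2,k=5: acc = 35+10 = 45
p=3,k=1: acc = 45+3 = 48
p=3,k=2: acc = 48+6 = 54
p=3,k=3: acc = 54+9 = 63
p=3,k=4: acc = 63+12 = 75
p=3,k=5: acc = 75+15 = 90
p=4,k=1: acc = 90+4 = 94
p=4,k=2: acc = 94+8 = 102
p=4,k=3: acc = 102+12 = 114
p=4,k=4: acc = 114+16 = 130
p=4,k=5: acc = 130+20 = 150
p=5,k=1: acc = 150+5 = 155
p=5,k=2: acc = 155+10 = 165
p=5,k=3: acc = 165+15 = 180
p=5,k=4: acc = 180+20 = 200
p=5,k=5: acc = 200+25 = 225

225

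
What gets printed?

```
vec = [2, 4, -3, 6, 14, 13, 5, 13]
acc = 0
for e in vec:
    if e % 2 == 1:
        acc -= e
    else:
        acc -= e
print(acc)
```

-54

e=2: not odd, acc = 0-2 = -2
e=4: not odd, acc = (-2)-4 = -6
e=-3: odd, acc = (-6)-(-3) = -3
e=6: not odd, acc = (-3)-6 = -9
e=14: not odd, acc = (-9)-14 = -23
e=13: odd, acc = (-23)-13 = -36
e=5: odd, acc = (-36)-5 = -41
e=13: odd, acc = (-41)-13 = -54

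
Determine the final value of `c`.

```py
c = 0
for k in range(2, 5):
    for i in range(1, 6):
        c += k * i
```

k=2,i=1: c = 0+2 = 2
k=2,i=2: c = 2+4 = 6
k=2,i=3: c = 6+6 = 12
k=2,i=4: c = 12+8 = 20
k=2,i=5: c = 20+10 = 30
k=3,i=1: c = 30+3 = 33
k=3,i=2: c = 33+6 = 39
k=3,i=3: c = 39+9 = 48
k=3,i=4: c = 48+12 = 60
k=3,i=5: c = 60+15 = 75
k=4,i=1: c = 75+4 = 79
k=4,i=2: c = 79+8 = 87
k=4,i=3: c = 87+12 = 99
k=4,i=4: c = 99+16 = 115
k=4,i=5: c = 115+20 = 135

135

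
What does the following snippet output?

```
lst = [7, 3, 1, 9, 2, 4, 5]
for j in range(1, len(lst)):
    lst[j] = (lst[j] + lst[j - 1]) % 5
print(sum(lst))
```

12

j=1: lst[1] = (3+7)%5 = 0 → [7, 0, 1, 9, 2, 4, 5]
j=2: lst[2] = (1+0)%5 = 1 → [7, 0, 1, 9, 2, 4, 5]
j=3: lst[3] = (9+1)%5 = 0 → [7, 0, 1, 0, 2, 4, 5]
j=4: lst[4] = (2+0)%5 = 2 → [7, 0, 1, 0, 2, 4, 5]
j=5: lst[5] = (4+2)%5 = 1 → [7, 0, 1, 0, 2, 1, 5]
j=6: lst[6] = (5+1)%5 = 1 → [7, 0, 1, 0, 2, 1, 1]
sum = 12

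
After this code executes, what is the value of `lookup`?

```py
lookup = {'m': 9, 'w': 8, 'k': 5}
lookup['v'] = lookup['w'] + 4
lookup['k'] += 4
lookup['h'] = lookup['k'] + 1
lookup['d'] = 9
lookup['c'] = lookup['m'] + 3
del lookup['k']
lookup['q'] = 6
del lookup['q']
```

lookup['v'] = lookup['w']+4 = 12 → {'m': 9, 'w': 8, 'k': 5, 'v': 12}
lookup['k'] = 5+4 = 9 → {'m': 9, 'w': 8, 'k': 9, 'v': 12}
lookup['h'] = lookup['k']+1 = 10 → {'m': 9, 'w': 8, 'k': 9, 'v': 12, 'h': 10}
lookup['d'] = 9 → {'m': 9, 'w': 8, 'k': 9, 'v': 12, 'h': 10, 'd': 9}
lookup['c'] = lookup['m']+3 = 12 → {'m': 9, 'w': 8, 'k': 9, 'v': 12, 'h': 10, 'd': 9, 'c': 12}
del 'k' → {'m': 9, 'w': 8, 'v': 12, 'h': 10, 'd': 9, 'c': 12}
lookup['q'] = 6 → {'m': 9, 'w': 8, 'v': 12, 'h': 10, 'd': 9, 'c': 12, 'q': 6}
del 'q' → {'m': 9, 'w': 8, 'v': 12, 'h': 10, 'd': 9, 'c': 12}

{'m': 9, 'w': 8, 'v': 12, 'h': 10, 'd': 9, 'c': 12}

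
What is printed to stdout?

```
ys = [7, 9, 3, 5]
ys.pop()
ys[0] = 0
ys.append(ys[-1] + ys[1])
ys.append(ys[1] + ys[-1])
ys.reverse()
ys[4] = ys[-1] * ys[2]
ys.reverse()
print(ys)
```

pop() removes 5 → [7, 9, 3]
ys[0] = 0 → [0, 9, 3]
append ys[-1]+ys[1] = 3+9 = 12 → [0, 9, 3, 12]
append ys[1]+ys[-1] = 9+12 = 21 → [0, 9, 3, 12, 21]
reverse → [21, 12, 3, 9, 0]
ys[4] = ys[-1]*ys[2] = 0*3 = 0 → [21, 12, 3, 9, 0]
reverse → [0, 9, 3, 12, 21]

[0, 9, 3, 12, 21]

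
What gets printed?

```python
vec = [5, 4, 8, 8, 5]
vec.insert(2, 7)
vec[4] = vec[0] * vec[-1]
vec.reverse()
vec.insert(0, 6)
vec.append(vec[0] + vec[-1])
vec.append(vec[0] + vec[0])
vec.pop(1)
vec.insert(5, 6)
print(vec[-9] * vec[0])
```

insert 7 at 2 → [5, 4, 7, 8, 8, 5]
vec[4] = vec[0]*vec[-1] = 5*5 = 25 → [5, 4, 7, 8, 25, 5]
reverse → [5, 25, 8, 7, 4, 5]
insert 6 at 0 → [6, 5, 25, 8, 7, 4, 5]
append vec[0]+vec[-1] = 6+5 = 11 → [6, 5, 25, 8, 7, 4, 5, 11]
append vec[0]+vec[0] = 6+6 = 12 → [6, 5, 25, 8, 7, 4, 5, 11, 12]
pop(1) removes 5 → [6, 25, 8, 7, 4, 5, 11, 12]
insert 6 at 5 → [6, 25, 8, 7, 4, 6, 5, 11, 12]
vec[-9]*vec[0] = 6*6 = 36

36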